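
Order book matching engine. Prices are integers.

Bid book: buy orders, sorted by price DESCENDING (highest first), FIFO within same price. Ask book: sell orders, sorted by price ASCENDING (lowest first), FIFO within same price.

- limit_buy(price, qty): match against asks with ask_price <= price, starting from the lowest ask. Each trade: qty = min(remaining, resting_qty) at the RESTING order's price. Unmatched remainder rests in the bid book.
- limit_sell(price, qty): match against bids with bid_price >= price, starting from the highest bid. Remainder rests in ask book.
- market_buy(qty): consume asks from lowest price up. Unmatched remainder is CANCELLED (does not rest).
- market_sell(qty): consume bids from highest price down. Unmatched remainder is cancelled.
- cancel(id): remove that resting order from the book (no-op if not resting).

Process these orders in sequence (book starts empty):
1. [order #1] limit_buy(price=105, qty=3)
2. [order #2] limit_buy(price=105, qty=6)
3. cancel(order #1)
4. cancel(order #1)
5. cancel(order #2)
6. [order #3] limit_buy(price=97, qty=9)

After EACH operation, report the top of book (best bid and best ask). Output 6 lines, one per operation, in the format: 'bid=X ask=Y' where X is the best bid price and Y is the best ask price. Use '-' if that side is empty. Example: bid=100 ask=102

Answer: bid=105 ask=-
bid=105 ask=-
bid=105 ask=-
bid=105 ask=-
bid=- ask=-
bid=97 ask=-

Derivation:
After op 1 [order #1] limit_buy(price=105, qty=3): fills=none; bids=[#1:3@105] asks=[-]
After op 2 [order #2] limit_buy(price=105, qty=6): fills=none; bids=[#1:3@105 #2:6@105] asks=[-]
After op 3 cancel(order #1): fills=none; bids=[#2:6@105] asks=[-]
After op 4 cancel(order #1): fills=none; bids=[#2:6@105] asks=[-]
After op 5 cancel(order #2): fills=none; bids=[-] asks=[-]
After op 6 [order #3] limit_buy(price=97, qty=9): fills=none; bids=[#3:9@97] asks=[-]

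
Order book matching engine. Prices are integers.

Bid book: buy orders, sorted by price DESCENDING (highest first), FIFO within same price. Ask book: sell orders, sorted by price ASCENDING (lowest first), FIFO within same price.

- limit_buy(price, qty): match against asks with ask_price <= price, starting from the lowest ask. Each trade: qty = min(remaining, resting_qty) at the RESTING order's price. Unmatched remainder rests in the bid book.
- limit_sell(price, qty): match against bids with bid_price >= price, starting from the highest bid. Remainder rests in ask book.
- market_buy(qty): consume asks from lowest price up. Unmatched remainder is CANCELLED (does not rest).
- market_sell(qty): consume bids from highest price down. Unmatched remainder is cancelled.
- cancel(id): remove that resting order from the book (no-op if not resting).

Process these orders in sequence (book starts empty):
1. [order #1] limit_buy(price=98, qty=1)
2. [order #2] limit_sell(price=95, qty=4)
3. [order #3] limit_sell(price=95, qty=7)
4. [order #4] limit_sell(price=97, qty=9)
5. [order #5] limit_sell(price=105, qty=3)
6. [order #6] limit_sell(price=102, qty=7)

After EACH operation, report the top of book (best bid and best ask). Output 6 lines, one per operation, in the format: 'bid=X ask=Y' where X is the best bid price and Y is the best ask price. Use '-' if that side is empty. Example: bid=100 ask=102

Answer: bid=98 ask=-
bid=- ask=95
bid=- ask=95
bid=- ask=95
bid=- ask=95
bid=- ask=95

Derivation:
After op 1 [order #1] limit_buy(price=98, qty=1): fills=none; bids=[#1:1@98] asks=[-]
After op 2 [order #2] limit_sell(price=95, qty=4): fills=#1x#2:1@98; bids=[-] asks=[#2:3@95]
After op 3 [order #3] limit_sell(price=95, qty=7): fills=none; bids=[-] asks=[#2:3@95 #3:7@95]
After op 4 [order #4] limit_sell(price=97, qty=9): fills=none; bids=[-] asks=[#2:3@95 #3:7@95 #4:9@97]
After op 5 [order #5] limit_sell(price=105, qty=3): fills=none; bids=[-] asks=[#2:3@95 #3:7@95 #4:9@97 #5:3@105]
After op 6 [order #6] limit_sell(price=102, qty=7): fills=none; bids=[-] asks=[#2:3@95 #3:7@95 #4:9@97 #6:7@102 #5:3@105]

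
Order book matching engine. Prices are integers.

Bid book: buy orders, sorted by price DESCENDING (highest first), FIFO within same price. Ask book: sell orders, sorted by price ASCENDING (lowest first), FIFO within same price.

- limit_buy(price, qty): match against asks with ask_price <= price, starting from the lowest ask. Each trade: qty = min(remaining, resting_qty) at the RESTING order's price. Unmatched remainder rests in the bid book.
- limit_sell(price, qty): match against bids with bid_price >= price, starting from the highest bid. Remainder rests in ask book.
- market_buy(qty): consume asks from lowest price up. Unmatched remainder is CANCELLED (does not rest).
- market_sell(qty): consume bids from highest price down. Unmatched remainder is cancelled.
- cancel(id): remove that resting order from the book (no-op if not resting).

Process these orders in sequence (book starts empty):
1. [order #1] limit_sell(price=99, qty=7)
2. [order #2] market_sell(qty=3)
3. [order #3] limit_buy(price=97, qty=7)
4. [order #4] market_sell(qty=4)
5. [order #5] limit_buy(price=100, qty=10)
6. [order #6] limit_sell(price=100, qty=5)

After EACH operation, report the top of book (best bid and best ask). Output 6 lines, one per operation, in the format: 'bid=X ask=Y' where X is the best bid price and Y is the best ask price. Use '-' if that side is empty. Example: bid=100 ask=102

After op 1 [order #1] limit_sell(price=99, qty=7): fills=none; bids=[-] asks=[#1:7@99]
After op 2 [order #2] market_sell(qty=3): fills=none; bids=[-] asks=[#1:7@99]
After op 3 [order #3] limit_buy(price=97, qty=7): fills=none; bids=[#3:7@97] asks=[#1:7@99]
After op 4 [order #4] market_sell(qty=4): fills=#3x#4:4@97; bids=[#3:3@97] asks=[#1:7@99]
After op 5 [order #5] limit_buy(price=100, qty=10): fills=#5x#1:7@99; bids=[#5:3@100 #3:3@97] asks=[-]
After op 6 [order #6] limit_sell(price=100, qty=5): fills=#5x#6:3@100; bids=[#3:3@97] asks=[#6:2@100]

Answer: bid=- ask=99
bid=- ask=99
bid=97 ask=99
bid=97 ask=99
bid=100 ask=-
bid=97 ask=100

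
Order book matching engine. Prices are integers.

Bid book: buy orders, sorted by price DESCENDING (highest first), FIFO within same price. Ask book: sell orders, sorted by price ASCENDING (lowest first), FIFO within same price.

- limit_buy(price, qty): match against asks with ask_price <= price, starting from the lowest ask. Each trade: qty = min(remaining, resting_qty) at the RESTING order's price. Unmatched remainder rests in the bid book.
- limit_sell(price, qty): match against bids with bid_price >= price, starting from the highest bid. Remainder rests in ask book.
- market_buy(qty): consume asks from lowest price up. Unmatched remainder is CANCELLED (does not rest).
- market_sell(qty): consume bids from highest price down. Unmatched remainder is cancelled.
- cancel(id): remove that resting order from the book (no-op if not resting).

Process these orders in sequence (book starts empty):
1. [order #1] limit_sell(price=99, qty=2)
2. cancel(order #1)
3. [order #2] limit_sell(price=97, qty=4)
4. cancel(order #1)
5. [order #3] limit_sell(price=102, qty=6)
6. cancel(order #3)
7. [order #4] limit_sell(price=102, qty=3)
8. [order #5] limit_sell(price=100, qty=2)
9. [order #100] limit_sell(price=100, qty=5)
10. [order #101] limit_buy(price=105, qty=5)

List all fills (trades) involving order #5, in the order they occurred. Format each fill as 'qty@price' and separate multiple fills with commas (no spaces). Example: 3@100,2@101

After op 1 [order #1] limit_sell(price=99, qty=2): fills=none; bids=[-] asks=[#1:2@99]
After op 2 cancel(order #1): fills=none; bids=[-] asks=[-]
After op 3 [order #2] limit_sell(price=97, qty=4): fills=none; bids=[-] asks=[#2:4@97]
After op 4 cancel(order #1): fills=none; bids=[-] asks=[#2:4@97]
After op 5 [order #3] limit_sell(price=102, qty=6): fills=none; bids=[-] asks=[#2:4@97 #3:6@102]
After op 6 cancel(order #3): fills=none; bids=[-] asks=[#2:4@97]
After op 7 [order #4] limit_sell(price=102, qty=3): fills=none; bids=[-] asks=[#2:4@97 #4:3@102]
After op 8 [order #5] limit_sell(price=100, qty=2): fills=none; bids=[-] asks=[#2:4@97 #5:2@100 #4:3@102]
After op 9 [order #100] limit_sell(price=100, qty=5): fills=none; bids=[-] asks=[#2:4@97 #5:2@100 #100:5@100 #4:3@102]
After op 10 [order #101] limit_buy(price=105, qty=5): fills=#101x#2:4@97 #101x#5:1@100; bids=[-] asks=[#5:1@100 #100:5@100 #4:3@102]

Answer: 1@100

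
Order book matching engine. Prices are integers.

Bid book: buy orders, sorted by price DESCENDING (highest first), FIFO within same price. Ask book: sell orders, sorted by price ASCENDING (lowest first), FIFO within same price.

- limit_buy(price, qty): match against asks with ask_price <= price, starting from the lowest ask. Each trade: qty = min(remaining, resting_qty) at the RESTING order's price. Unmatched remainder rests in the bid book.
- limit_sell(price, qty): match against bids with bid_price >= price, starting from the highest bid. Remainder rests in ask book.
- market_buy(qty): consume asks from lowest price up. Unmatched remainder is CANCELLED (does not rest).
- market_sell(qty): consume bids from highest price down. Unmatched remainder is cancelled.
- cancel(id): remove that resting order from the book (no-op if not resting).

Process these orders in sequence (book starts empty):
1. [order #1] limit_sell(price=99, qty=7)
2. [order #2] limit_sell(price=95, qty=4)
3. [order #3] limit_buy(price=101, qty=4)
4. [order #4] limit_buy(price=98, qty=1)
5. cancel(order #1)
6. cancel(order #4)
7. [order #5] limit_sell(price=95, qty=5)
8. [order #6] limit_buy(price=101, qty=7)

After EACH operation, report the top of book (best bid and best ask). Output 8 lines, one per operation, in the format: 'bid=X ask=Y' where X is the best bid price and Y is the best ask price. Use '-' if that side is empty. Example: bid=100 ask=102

After op 1 [order #1] limit_sell(price=99, qty=7): fills=none; bids=[-] asks=[#1:7@99]
After op 2 [order #2] limit_sell(price=95, qty=4): fills=none; bids=[-] asks=[#2:4@95 #1:7@99]
After op 3 [order #3] limit_buy(price=101, qty=4): fills=#3x#2:4@95; bids=[-] asks=[#1:7@99]
After op 4 [order #4] limit_buy(price=98, qty=1): fills=none; bids=[#4:1@98] asks=[#1:7@99]
After op 5 cancel(order #1): fills=none; bids=[#4:1@98] asks=[-]
After op 6 cancel(order #4): fills=none; bids=[-] asks=[-]
After op 7 [order #5] limit_sell(price=95, qty=5): fills=none; bids=[-] asks=[#5:5@95]
After op 8 [order #6] limit_buy(price=101, qty=7): fills=#6x#5:5@95; bids=[#6:2@101] asks=[-]

Answer: bid=- ask=99
bid=- ask=95
bid=- ask=99
bid=98 ask=99
bid=98 ask=-
bid=- ask=-
bid=- ask=95
bid=101 ask=-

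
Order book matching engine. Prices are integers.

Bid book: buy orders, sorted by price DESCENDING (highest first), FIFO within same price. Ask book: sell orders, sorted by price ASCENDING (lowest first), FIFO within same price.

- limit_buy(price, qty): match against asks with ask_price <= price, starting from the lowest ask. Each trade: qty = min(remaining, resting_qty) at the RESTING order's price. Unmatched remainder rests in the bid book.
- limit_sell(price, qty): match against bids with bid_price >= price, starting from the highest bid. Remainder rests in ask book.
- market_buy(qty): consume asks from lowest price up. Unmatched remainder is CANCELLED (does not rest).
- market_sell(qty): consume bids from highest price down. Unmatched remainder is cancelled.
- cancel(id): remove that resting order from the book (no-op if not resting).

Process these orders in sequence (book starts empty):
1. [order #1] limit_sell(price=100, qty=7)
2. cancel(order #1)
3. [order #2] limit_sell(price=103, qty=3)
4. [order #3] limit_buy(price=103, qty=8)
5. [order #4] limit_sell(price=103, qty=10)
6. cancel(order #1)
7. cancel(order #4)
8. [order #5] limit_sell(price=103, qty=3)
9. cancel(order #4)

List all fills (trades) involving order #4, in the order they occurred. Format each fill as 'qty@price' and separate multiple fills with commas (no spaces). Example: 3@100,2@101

After op 1 [order #1] limit_sell(price=100, qty=7): fills=none; bids=[-] asks=[#1:7@100]
After op 2 cancel(order #1): fills=none; bids=[-] asks=[-]
After op 3 [order #2] limit_sell(price=103, qty=3): fills=none; bids=[-] asks=[#2:3@103]
After op 4 [order #3] limit_buy(price=103, qty=8): fills=#3x#2:3@103; bids=[#3:5@103] asks=[-]
After op 5 [order #4] limit_sell(price=103, qty=10): fills=#3x#4:5@103; bids=[-] asks=[#4:5@103]
After op 6 cancel(order #1): fills=none; bids=[-] asks=[#4:5@103]
After op 7 cancel(order #4): fills=none; bids=[-] asks=[-]
After op 8 [order #5] limit_sell(price=103, qty=3): fills=none; bids=[-] asks=[#5:3@103]
After op 9 cancel(order #4): fills=none; bids=[-] asks=[#5:3@103]

Answer: 5@103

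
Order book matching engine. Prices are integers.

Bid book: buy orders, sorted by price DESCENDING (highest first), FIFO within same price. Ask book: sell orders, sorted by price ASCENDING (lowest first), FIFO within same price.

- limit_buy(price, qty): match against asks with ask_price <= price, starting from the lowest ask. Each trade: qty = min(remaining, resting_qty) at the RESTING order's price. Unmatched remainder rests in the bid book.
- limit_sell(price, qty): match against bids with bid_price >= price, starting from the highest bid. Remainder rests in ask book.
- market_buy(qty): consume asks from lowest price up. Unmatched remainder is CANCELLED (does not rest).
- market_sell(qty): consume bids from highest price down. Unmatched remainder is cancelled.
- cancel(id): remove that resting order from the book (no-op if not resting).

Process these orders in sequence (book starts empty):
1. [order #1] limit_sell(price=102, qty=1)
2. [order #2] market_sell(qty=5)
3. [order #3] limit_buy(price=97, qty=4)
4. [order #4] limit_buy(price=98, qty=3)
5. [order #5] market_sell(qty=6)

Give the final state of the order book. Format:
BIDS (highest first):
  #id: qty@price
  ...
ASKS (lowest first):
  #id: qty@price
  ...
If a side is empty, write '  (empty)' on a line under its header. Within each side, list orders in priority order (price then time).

After op 1 [order #1] limit_sell(price=102, qty=1): fills=none; bids=[-] asks=[#1:1@102]
After op 2 [order #2] market_sell(qty=5): fills=none; bids=[-] asks=[#1:1@102]
After op 3 [order #3] limit_buy(price=97, qty=4): fills=none; bids=[#3:4@97] asks=[#1:1@102]
After op 4 [order #4] limit_buy(price=98, qty=3): fills=none; bids=[#4:3@98 #3:4@97] asks=[#1:1@102]
After op 5 [order #5] market_sell(qty=6): fills=#4x#5:3@98 #3x#5:3@97; bids=[#3:1@97] asks=[#1:1@102]

Answer: BIDS (highest first):
  #3: 1@97
ASKS (lowest first):
  #1: 1@102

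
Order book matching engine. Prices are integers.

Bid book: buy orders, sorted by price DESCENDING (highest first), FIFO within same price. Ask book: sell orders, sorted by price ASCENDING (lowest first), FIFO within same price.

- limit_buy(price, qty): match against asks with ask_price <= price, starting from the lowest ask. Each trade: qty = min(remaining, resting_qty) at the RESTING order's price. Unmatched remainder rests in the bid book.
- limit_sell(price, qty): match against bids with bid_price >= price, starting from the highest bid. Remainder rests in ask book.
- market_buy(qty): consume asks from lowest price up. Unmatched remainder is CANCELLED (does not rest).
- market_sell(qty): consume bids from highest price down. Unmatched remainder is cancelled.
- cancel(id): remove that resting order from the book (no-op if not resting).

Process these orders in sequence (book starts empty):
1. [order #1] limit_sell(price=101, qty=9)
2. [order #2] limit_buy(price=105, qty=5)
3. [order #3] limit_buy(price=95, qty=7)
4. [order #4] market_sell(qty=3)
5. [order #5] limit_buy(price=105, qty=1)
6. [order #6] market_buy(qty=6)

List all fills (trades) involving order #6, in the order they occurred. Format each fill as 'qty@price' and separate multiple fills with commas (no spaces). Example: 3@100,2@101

Answer: 3@101

Derivation:
After op 1 [order #1] limit_sell(price=101, qty=9): fills=none; bids=[-] asks=[#1:9@101]
After op 2 [order #2] limit_buy(price=105, qty=5): fills=#2x#1:5@101; bids=[-] asks=[#1:4@101]
After op 3 [order #3] limit_buy(price=95, qty=7): fills=none; bids=[#3:7@95] asks=[#1:4@101]
After op 4 [order #4] market_sell(qty=3): fills=#3x#4:3@95; bids=[#3:4@95] asks=[#1:4@101]
After op 5 [order #5] limit_buy(price=105, qty=1): fills=#5x#1:1@101; bids=[#3:4@95] asks=[#1:3@101]
After op 6 [order #6] market_buy(qty=6): fills=#6x#1:3@101; bids=[#3:4@95] asks=[-]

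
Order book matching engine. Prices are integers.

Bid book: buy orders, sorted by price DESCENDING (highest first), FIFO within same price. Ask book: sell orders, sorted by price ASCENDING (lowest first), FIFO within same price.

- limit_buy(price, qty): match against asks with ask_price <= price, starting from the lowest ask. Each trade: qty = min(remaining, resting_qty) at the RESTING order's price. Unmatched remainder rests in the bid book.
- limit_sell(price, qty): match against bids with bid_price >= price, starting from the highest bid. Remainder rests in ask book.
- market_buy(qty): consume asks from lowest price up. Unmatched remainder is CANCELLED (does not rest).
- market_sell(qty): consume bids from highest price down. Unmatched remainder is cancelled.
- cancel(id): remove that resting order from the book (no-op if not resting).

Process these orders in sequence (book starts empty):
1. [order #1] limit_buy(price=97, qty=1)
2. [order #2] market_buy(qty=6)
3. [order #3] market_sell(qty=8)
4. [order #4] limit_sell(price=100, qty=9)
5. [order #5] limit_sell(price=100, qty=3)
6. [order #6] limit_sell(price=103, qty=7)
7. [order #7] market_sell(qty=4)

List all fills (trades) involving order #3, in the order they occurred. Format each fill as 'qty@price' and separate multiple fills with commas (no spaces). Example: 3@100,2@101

Answer: 1@97

Derivation:
After op 1 [order #1] limit_buy(price=97, qty=1): fills=none; bids=[#1:1@97] asks=[-]
After op 2 [order #2] market_buy(qty=6): fills=none; bids=[#1:1@97] asks=[-]
After op 3 [order #3] market_sell(qty=8): fills=#1x#3:1@97; bids=[-] asks=[-]
After op 4 [order #4] limit_sell(price=100, qty=9): fills=none; bids=[-] asks=[#4:9@100]
After op 5 [order #5] limit_sell(price=100, qty=3): fills=none; bids=[-] asks=[#4:9@100 #5:3@100]
After op 6 [order #6] limit_sell(price=103, qty=7): fills=none; bids=[-] asks=[#4:9@100 #5:3@100 #6:7@103]
After op 7 [order #7] market_sell(qty=4): fills=none; bids=[-] asks=[#4:9@100 #5:3@100 #6:7@103]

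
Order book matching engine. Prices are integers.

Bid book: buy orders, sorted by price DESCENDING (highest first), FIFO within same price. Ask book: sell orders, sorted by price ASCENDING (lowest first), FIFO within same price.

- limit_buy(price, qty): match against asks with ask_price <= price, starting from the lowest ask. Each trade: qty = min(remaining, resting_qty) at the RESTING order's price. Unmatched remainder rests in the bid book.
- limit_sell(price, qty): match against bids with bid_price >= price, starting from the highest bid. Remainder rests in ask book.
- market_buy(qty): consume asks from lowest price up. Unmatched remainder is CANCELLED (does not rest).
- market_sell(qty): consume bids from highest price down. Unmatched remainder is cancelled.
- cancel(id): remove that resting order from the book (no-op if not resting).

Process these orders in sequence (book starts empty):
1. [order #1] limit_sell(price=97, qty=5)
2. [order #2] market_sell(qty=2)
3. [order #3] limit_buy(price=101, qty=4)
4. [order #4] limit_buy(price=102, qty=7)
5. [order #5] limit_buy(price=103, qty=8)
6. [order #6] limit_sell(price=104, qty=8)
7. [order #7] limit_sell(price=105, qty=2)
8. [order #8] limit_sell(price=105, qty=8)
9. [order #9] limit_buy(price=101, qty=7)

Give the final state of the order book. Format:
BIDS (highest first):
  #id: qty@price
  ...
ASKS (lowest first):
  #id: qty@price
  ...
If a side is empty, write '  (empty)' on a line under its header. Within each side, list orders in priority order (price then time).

After op 1 [order #1] limit_sell(price=97, qty=5): fills=none; bids=[-] asks=[#1:5@97]
After op 2 [order #2] market_sell(qty=2): fills=none; bids=[-] asks=[#1:5@97]
After op 3 [order #3] limit_buy(price=101, qty=4): fills=#3x#1:4@97; bids=[-] asks=[#1:1@97]
After op 4 [order #4] limit_buy(price=102, qty=7): fills=#4x#1:1@97; bids=[#4:6@102] asks=[-]
After op 5 [order #5] limit_buy(price=103, qty=8): fills=none; bids=[#5:8@103 #4:6@102] asks=[-]
After op 6 [order #6] limit_sell(price=104, qty=8): fills=none; bids=[#5:8@103 #4:6@102] asks=[#6:8@104]
After op 7 [order #7] limit_sell(price=105, qty=2): fills=none; bids=[#5:8@103 #4:6@102] asks=[#6:8@104 #7:2@105]
After op 8 [order #8] limit_sell(price=105, qty=8): fills=none; bids=[#5:8@103 #4:6@102] asks=[#6:8@104 #7:2@105 #8:8@105]
After op 9 [order #9] limit_buy(price=101, qty=7): fills=none; bids=[#5:8@103 #4:6@102 #9:7@101] asks=[#6:8@104 #7:2@105 #8:8@105]

Answer: BIDS (highest first):
  #5: 8@103
  #4: 6@102
  #9: 7@101
ASKS (lowest first):
  #6: 8@104
  #7: 2@105
  #8: 8@105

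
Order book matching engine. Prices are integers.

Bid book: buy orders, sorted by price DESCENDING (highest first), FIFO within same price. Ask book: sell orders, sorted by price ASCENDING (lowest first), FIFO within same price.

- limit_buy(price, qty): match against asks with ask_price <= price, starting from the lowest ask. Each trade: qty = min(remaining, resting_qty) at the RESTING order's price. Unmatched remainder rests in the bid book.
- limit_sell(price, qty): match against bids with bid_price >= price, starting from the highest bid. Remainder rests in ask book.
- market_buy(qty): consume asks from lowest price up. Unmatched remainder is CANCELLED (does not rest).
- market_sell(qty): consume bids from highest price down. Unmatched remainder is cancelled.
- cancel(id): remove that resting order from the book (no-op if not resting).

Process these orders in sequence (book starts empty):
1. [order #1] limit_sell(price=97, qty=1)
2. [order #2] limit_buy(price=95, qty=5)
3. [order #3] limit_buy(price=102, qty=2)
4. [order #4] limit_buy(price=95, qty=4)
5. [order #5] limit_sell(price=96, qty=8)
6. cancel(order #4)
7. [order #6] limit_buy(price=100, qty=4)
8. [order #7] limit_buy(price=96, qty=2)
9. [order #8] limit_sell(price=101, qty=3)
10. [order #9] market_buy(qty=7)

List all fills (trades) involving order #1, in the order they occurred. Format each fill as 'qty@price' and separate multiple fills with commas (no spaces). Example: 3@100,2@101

After op 1 [order #1] limit_sell(price=97, qty=1): fills=none; bids=[-] asks=[#1:1@97]
After op 2 [order #2] limit_buy(price=95, qty=5): fills=none; bids=[#2:5@95] asks=[#1:1@97]
After op 3 [order #3] limit_buy(price=102, qty=2): fills=#3x#1:1@97; bids=[#3:1@102 #2:5@95] asks=[-]
After op 4 [order #4] limit_buy(price=95, qty=4): fills=none; bids=[#3:1@102 #2:5@95 #4:4@95] asks=[-]
After op 5 [order #5] limit_sell(price=96, qty=8): fills=#3x#5:1@102; bids=[#2:5@95 #4:4@95] asks=[#5:7@96]
After op 6 cancel(order #4): fills=none; bids=[#2:5@95] asks=[#5:7@96]
After op 7 [order #6] limit_buy(price=100, qty=4): fills=#6x#5:4@96; bids=[#2:5@95] asks=[#5:3@96]
After op 8 [order #7] limit_buy(price=96, qty=2): fills=#7x#5:2@96; bids=[#2:5@95] asks=[#5:1@96]
After op 9 [order #8] limit_sell(price=101, qty=3): fills=none; bids=[#2:5@95] asks=[#5:1@96 #8:3@101]
After op 10 [order #9] market_buy(qty=7): fills=#9x#5:1@96 #9x#8:3@101; bids=[#2:5@95] asks=[-]

Answer: 1@97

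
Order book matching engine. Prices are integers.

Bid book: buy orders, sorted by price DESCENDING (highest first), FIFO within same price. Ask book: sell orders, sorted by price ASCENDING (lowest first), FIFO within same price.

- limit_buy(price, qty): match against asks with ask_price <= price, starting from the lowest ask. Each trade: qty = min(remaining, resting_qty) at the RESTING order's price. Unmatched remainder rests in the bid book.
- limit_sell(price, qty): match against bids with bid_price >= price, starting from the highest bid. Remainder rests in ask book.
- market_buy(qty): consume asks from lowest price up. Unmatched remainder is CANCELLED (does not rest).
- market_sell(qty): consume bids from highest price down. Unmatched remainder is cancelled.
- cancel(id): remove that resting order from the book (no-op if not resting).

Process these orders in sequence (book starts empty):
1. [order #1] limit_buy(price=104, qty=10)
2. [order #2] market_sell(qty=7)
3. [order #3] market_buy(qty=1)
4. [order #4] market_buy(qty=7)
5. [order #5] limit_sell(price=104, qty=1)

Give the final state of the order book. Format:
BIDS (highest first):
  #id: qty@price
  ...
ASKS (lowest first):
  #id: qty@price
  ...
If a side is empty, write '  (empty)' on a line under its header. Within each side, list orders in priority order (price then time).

Answer: BIDS (highest first):
  #1: 2@104
ASKS (lowest first):
  (empty)

Derivation:
After op 1 [order #1] limit_buy(price=104, qty=10): fills=none; bids=[#1:10@104] asks=[-]
After op 2 [order #2] market_sell(qty=7): fills=#1x#2:7@104; bids=[#1:3@104] asks=[-]
After op 3 [order #3] market_buy(qty=1): fills=none; bids=[#1:3@104] asks=[-]
After op 4 [order #4] market_buy(qty=7): fills=none; bids=[#1:3@104] asks=[-]
After op 5 [order #5] limit_sell(price=104, qty=1): fills=#1x#5:1@104; bids=[#1:2@104] asks=[-]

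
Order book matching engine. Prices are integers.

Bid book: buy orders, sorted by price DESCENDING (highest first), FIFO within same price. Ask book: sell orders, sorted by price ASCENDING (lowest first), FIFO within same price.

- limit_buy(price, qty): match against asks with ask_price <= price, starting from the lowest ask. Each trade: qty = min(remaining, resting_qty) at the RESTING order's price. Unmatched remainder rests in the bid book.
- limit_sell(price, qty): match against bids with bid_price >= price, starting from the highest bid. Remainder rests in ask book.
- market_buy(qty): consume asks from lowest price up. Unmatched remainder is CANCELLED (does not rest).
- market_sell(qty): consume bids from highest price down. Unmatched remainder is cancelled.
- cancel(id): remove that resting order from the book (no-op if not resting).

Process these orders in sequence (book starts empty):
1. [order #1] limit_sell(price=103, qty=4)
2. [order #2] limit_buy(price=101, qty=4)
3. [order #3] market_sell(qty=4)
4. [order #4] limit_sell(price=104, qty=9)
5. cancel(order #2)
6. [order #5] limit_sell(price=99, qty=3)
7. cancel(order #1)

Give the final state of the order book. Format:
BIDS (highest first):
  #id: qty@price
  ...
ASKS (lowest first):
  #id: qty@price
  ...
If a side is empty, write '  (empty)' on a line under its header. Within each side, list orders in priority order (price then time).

After op 1 [order #1] limit_sell(price=103, qty=4): fills=none; bids=[-] asks=[#1:4@103]
After op 2 [order #2] limit_buy(price=101, qty=4): fills=none; bids=[#2:4@101] asks=[#1:4@103]
After op 3 [order #3] market_sell(qty=4): fills=#2x#3:4@101; bids=[-] asks=[#1:4@103]
After op 4 [order #4] limit_sell(price=104, qty=9): fills=none; bids=[-] asks=[#1:4@103 #4:9@104]
After op 5 cancel(order #2): fills=none; bids=[-] asks=[#1:4@103 #4:9@104]
After op 6 [order #5] limit_sell(price=99, qty=3): fills=none; bids=[-] asks=[#5:3@99 #1:4@103 #4:9@104]
After op 7 cancel(order #1): fills=none; bids=[-] asks=[#5:3@99 #4:9@104]

Answer: BIDS (highest first):
  (empty)
ASKS (lowest first):
  #5: 3@99
  #4: 9@104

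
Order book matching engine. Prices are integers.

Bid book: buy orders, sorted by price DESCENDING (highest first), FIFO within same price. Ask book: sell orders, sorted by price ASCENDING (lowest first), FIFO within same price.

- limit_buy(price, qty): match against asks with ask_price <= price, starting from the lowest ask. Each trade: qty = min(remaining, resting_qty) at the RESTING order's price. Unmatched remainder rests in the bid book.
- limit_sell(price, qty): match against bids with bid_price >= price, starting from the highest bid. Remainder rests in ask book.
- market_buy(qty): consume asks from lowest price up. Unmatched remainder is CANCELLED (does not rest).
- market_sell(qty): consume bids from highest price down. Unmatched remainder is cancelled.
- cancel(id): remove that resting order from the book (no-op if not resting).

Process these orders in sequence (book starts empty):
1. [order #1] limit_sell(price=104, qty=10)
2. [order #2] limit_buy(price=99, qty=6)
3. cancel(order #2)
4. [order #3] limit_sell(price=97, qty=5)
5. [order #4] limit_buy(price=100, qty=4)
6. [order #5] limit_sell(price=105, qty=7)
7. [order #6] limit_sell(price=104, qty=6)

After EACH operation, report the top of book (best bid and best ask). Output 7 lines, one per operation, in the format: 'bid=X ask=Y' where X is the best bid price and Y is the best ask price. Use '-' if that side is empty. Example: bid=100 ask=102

Answer: bid=- ask=104
bid=99 ask=104
bid=- ask=104
bid=- ask=97
bid=- ask=97
bid=- ask=97
bid=- ask=97

Derivation:
After op 1 [order #1] limit_sell(price=104, qty=10): fills=none; bids=[-] asks=[#1:10@104]
After op 2 [order #2] limit_buy(price=99, qty=6): fills=none; bids=[#2:6@99] asks=[#1:10@104]
After op 3 cancel(order #2): fills=none; bids=[-] asks=[#1:10@104]
After op 4 [order #3] limit_sell(price=97, qty=5): fills=none; bids=[-] asks=[#3:5@97 #1:10@104]
After op 5 [order #4] limit_buy(price=100, qty=4): fills=#4x#3:4@97; bids=[-] asks=[#3:1@97 #1:10@104]
After op 6 [order #5] limit_sell(price=105, qty=7): fills=none; bids=[-] asks=[#3:1@97 #1:10@104 #5:7@105]
After op 7 [order #6] limit_sell(price=104, qty=6): fills=none; bids=[-] asks=[#3:1@97 #1:10@104 #6:6@104 #5:7@105]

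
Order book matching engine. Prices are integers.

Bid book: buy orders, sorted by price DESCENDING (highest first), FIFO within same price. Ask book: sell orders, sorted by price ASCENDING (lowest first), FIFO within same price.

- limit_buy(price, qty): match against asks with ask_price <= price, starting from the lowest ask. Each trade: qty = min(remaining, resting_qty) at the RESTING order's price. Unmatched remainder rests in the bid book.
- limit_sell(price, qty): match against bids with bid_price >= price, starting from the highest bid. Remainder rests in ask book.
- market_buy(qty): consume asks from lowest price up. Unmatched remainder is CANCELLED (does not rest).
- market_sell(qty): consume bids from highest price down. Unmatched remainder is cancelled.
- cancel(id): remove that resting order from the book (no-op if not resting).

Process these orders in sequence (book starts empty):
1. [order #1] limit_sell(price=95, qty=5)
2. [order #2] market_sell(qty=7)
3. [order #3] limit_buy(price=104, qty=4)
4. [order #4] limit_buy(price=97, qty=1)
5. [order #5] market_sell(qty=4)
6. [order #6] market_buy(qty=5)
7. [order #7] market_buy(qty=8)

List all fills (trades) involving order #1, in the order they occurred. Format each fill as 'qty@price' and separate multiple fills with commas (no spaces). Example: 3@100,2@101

Answer: 4@95,1@95

Derivation:
After op 1 [order #1] limit_sell(price=95, qty=5): fills=none; bids=[-] asks=[#1:5@95]
After op 2 [order #2] market_sell(qty=7): fills=none; bids=[-] asks=[#1:5@95]
After op 3 [order #3] limit_buy(price=104, qty=4): fills=#3x#1:4@95; bids=[-] asks=[#1:1@95]
After op 4 [order #4] limit_buy(price=97, qty=1): fills=#4x#1:1@95; bids=[-] asks=[-]
After op 5 [order #5] market_sell(qty=4): fills=none; bids=[-] asks=[-]
After op 6 [order #6] market_buy(qty=5): fills=none; bids=[-] asks=[-]
After op 7 [order #7] market_buy(qty=8): fills=none; bids=[-] asks=[-]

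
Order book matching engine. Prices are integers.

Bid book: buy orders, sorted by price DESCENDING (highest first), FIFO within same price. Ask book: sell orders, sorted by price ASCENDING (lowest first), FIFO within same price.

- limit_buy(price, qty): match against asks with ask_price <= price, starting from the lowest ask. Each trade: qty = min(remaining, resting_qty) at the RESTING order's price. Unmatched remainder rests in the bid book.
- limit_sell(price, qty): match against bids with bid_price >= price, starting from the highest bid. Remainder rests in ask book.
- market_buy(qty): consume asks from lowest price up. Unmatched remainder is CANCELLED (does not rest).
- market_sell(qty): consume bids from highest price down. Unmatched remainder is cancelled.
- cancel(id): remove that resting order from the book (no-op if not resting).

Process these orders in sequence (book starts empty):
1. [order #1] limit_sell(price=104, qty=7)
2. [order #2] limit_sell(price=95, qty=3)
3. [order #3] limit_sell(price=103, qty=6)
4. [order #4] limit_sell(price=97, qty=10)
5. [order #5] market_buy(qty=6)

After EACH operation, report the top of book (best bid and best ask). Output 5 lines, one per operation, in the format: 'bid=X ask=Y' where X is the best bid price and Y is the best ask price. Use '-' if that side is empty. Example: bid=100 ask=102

After op 1 [order #1] limit_sell(price=104, qty=7): fills=none; bids=[-] asks=[#1:7@104]
After op 2 [order #2] limit_sell(price=95, qty=3): fills=none; bids=[-] asks=[#2:3@95 #1:7@104]
After op 3 [order #3] limit_sell(price=103, qty=6): fills=none; bids=[-] asks=[#2:3@95 #3:6@103 #1:7@104]
After op 4 [order #4] limit_sell(price=97, qty=10): fills=none; bids=[-] asks=[#2:3@95 #4:10@97 #3:6@103 #1:7@104]
After op 5 [order #5] market_buy(qty=6): fills=#5x#2:3@95 #5x#4:3@97; bids=[-] asks=[#4:7@97 #3:6@103 #1:7@104]

Answer: bid=- ask=104
bid=- ask=95
bid=- ask=95
bid=- ask=95
bid=- ask=97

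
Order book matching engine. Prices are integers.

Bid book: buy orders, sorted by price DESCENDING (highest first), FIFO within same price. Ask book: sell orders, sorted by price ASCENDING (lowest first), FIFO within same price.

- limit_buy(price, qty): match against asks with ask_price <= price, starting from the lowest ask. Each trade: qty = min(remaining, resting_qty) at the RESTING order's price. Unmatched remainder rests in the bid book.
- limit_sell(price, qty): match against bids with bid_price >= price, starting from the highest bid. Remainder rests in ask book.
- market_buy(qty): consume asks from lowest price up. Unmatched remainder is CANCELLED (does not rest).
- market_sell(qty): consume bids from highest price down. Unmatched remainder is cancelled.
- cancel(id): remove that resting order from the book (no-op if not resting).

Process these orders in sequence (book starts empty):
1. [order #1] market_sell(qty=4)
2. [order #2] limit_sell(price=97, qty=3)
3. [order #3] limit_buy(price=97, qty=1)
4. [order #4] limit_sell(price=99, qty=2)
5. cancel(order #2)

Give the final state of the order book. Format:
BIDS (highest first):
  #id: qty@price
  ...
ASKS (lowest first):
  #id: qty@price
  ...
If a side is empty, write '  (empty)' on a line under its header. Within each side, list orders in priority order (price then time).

After op 1 [order #1] market_sell(qty=4): fills=none; bids=[-] asks=[-]
After op 2 [order #2] limit_sell(price=97, qty=3): fills=none; bids=[-] asks=[#2:3@97]
After op 3 [order #3] limit_buy(price=97, qty=1): fills=#3x#2:1@97; bids=[-] asks=[#2:2@97]
After op 4 [order #4] limit_sell(price=99, qty=2): fills=none; bids=[-] asks=[#2:2@97 #4:2@99]
After op 5 cancel(order #2): fills=none; bids=[-] asks=[#4:2@99]

Answer: BIDS (highest first):
  (empty)
ASKS (lowest first):
  #4: 2@99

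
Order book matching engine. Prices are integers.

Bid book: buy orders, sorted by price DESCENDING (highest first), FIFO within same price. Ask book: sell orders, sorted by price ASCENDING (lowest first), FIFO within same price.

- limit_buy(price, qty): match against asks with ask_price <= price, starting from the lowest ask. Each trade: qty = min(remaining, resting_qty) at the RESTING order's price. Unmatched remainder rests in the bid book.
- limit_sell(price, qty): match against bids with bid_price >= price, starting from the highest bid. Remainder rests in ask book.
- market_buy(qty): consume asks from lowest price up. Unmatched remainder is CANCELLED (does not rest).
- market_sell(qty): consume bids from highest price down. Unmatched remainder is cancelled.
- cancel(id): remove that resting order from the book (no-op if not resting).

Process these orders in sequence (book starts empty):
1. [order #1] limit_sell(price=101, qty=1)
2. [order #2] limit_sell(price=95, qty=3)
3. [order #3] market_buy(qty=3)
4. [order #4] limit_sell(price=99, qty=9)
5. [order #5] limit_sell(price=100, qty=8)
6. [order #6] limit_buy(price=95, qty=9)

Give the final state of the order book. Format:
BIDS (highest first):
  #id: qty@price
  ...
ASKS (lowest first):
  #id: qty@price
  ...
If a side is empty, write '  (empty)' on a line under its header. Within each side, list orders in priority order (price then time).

Answer: BIDS (highest first):
  #6: 9@95
ASKS (lowest first):
  #4: 9@99
  #5: 8@100
  #1: 1@101

Derivation:
After op 1 [order #1] limit_sell(price=101, qty=1): fills=none; bids=[-] asks=[#1:1@101]
After op 2 [order #2] limit_sell(price=95, qty=3): fills=none; bids=[-] asks=[#2:3@95 #1:1@101]
After op 3 [order #3] market_buy(qty=3): fills=#3x#2:3@95; bids=[-] asks=[#1:1@101]
After op 4 [order #4] limit_sell(price=99, qty=9): fills=none; bids=[-] asks=[#4:9@99 #1:1@101]
After op 5 [order #5] limit_sell(price=100, qty=8): fills=none; bids=[-] asks=[#4:9@99 #5:8@100 #1:1@101]
After op 6 [order #6] limit_buy(price=95, qty=9): fills=none; bids=[#6:9@95] asks=[#4:9@99 #5:8@100 #1:1@101]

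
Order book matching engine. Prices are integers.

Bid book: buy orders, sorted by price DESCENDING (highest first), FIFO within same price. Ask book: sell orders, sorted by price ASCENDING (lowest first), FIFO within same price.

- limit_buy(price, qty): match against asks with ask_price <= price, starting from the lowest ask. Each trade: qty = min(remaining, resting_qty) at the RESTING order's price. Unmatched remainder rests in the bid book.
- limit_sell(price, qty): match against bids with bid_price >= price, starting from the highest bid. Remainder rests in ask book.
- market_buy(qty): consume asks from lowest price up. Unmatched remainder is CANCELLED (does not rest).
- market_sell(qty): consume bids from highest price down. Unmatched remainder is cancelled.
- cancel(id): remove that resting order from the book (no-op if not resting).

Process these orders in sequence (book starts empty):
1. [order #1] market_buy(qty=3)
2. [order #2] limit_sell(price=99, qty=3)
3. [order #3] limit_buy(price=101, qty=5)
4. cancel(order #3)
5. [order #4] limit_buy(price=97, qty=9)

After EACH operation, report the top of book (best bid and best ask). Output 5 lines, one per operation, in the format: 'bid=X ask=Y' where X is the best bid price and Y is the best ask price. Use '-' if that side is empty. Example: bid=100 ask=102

Answer: bid=- ask=-
bid=- ask=99
bid=101 ask=-
bid=- ask=-
bid=97 ask=-

Derivation:
After op 1 [order #1] market_buy(qty=3): fills=none; bids=[-] asks=[-]
After op 2 [order #2] limit_sell(price=99, qty=3): fills=none; bids=[-] asks=[#2:3@99]
After op 3 [order #3] limit_buy(price=101, qty=5): fills=#3x#2:3@99; bids=[#3:2@101] asks=[-]
After op 4 cancel(order #3): fills=none; bids=[-] asks=[-]
After op 5 [order #4] limit_buy(price=97, qty=9): fills=none; bids=[#4:9@97] asks=[-]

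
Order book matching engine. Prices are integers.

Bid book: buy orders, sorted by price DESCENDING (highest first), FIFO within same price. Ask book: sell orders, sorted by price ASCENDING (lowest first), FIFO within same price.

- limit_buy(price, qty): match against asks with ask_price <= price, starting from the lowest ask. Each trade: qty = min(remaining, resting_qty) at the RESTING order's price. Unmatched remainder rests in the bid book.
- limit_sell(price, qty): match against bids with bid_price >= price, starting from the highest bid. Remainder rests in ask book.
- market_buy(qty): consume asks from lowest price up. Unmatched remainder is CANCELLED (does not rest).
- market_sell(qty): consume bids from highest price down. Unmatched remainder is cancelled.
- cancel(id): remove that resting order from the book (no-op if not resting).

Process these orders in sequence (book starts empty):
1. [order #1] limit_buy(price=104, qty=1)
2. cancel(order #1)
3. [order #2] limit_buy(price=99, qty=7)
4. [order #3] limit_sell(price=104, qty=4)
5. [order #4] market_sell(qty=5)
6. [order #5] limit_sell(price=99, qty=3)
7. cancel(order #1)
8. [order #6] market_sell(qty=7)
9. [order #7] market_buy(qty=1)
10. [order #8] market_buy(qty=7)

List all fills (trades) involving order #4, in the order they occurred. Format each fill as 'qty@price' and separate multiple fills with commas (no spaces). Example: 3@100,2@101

Answer: 5@99

Derivation:
After op 1 [order #1] limit_buy(price=104, qty=1): fills=none; bids=[#1:1@104] asks=[-]
After op 2 cancel(order #1): fills=none; bids=[-] asks=[-]
After op 3 [order #2] limit_buy(price=99, qty=7): fills=none; bids=[#2:7@99] asks=[-]
After op 4 [order #3] limit_sell(price=104, qty=4): fills=none; bids=[#2:7@99] asks=[#3:4@104]
After op 5 [order #4] market_sell(qty=5): fills=#2x#4:5@99; bids=[#2:2@99] asks=[#3:4@104]
After op 6 [order #5] limit_sell(price=99, qty=3): fills=#2x#5:2@99; bids=[-] asks=[#5:1@99 #3:4@104]
After op 7 cancel(order #1): fills=none; bids=[-] asks=[#5:1@99 #3:4@104]
After op 8 [order #6] market_sell(qty=7): fills=none; bids=[-] asks=[#5:1@99 #3:4@104]
After op 9 [order #7] market_buy(qty=1): fills=#7x#5:1@99; bids=[-] asks=[#3:4@104]
After op 10 [order #8] market_buy(qty=7): fills=#8x#3:4@104; bids=[-] asks=[-]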